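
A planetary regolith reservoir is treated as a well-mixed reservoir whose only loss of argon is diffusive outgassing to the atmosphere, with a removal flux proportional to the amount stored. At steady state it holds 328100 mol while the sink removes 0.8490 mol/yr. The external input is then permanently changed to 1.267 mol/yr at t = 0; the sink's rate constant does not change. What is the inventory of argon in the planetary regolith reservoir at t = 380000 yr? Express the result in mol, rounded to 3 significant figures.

τ = M₀/F₀ = 328100/0.8490 = 386500 yr; rate constant k = 1/τ.
New steady state M_∞ = F₁/k = F₁·τ = 1.267 × 386500 = 489640 mol.
M(t) = M_∞ + (M₀ − M_∞)·e^(−t/τ); t/τ = 380000/386500 = 0.9833, so e^(−t/τ) = 0.3741.
M(t) = 489640 − 161500 × 0.3741 = 429210 mol.

429000 mol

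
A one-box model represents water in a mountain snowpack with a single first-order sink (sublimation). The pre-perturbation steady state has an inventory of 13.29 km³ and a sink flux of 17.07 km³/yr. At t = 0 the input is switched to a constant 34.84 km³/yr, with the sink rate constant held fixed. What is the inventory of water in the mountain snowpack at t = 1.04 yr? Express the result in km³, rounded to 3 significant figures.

Residence time τ = M₀/F₀ = 0.7786 yr. The eventual steady state is M_∞ = M₀·(F₁/F₀) = 13.29 × 34.84/17.07 = 27.125 km³.
The anomaly ΔM(t) = M(t) − M_∞ decays as ΔM₀·e^(−t/τ) with ΔM₀ = 13.29 − 27.125 = −13.83 km³.
At t = 1.04 yr, e^(−t/τ) = e^(−1.336) = 0.2629, so ΔM = −3.638 km³ and M = 27.125 − 3.638 = 23.487 km³.

23.5 km³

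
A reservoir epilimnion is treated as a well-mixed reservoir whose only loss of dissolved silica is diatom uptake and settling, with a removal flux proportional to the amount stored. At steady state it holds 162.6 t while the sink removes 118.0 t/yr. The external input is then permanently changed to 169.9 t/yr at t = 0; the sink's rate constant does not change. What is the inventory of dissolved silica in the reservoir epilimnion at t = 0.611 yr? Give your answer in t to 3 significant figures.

188 t

Residence time τ = M₀/F₀ = 1.378 yr. The eventual steady state is M_∞ = M₀·(F₁/F₀) = 162.6 × 169.9/118.0 = 234.12 t.
The anomaly ΔM(t) = M(t) − M_∞ decays as ΔM₀·e^(−t/τ) with ΔM₀ = 162.6 − 234.12 = −71.52 t.
At t = 0.611 yr, e^(−t/τ) = e^(−0.4434) = 0.6418, so ΔM = −45.90 t and M = 234.12 − 45.90 = 188.21 t.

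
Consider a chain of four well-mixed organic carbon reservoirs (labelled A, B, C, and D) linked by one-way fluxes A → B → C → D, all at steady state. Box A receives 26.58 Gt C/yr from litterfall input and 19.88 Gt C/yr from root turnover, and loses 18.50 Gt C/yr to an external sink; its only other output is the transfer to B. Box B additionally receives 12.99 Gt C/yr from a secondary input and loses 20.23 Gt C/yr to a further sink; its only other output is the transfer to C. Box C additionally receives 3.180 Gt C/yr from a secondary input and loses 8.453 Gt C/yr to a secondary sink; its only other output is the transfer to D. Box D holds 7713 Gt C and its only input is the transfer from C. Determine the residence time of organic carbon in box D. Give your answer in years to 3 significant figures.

499 yr

Box A: F(A→B) = (26.58 + 19.88) − 18.50 = 27.960 Gt C/yr.
Box B: F(B→C) = (27.960 + 12.99) − 20.23 = 20.720 Gt C/yr.
Box C: F(C→D) = (20.720 + 3.180) − 8.453 = 15.447 Gt C/yr.
Box D throughput = its input = 15.447 Gt C/yr; τ = 7713 / 15.447 = 499.3 yr.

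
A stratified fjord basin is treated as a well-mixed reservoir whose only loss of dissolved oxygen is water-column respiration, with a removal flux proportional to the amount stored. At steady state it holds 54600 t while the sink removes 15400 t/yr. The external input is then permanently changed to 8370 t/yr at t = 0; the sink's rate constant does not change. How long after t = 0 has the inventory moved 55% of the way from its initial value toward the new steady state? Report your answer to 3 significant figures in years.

2.83 yr

τ = M₀/F₀ = 54600/15400 = 3.545 yr.
The remaining gap fraction is e^(−t/τ); 55% covered ⇒ e^(−t/τ) = 0.450.
t = −τ ln(0.450) = 3.545 × 0.7985 = 2.831 yr.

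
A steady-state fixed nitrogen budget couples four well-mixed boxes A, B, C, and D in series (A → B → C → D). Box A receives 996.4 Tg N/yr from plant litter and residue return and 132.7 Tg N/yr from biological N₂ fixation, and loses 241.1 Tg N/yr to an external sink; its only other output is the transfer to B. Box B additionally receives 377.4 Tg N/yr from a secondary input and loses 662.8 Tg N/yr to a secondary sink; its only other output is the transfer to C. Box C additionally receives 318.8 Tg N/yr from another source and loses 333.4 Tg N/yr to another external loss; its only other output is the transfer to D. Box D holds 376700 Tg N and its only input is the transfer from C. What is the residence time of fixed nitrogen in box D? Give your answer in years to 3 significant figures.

641 yr

Box A: F(A→B) = (996.4 + 132.7) − 241.1 = 888.00 Tg N/yr.
Box B: F(B→C) = (888.00 + 377.4) − 662.8 = 602.60 Tg N/yr.
Box C: F(C→D) = (602.60 + 318.8) − 333.4 = 588.00 Tg N/yr.
Box D throughput = its input = 588.00 Tg N/yr; τ = 376700 / 588.00 = 640.6 yr.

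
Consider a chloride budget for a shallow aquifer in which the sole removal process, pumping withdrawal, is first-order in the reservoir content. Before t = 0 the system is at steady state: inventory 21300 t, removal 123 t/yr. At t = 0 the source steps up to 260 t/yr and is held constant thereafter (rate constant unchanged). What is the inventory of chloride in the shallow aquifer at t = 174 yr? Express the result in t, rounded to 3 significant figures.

36300 t

Residence time τ = M₀/F₀ = 173.2 yr. The eventual steady state is M_∞ = M₀·(F₁/F₀) = 21300 × 260/123 = 45024 t.
The anomaly ΔM(t) = M(t) − M_∞ decays as ΔM₀·e^(−t/τ) with ΔM₀ = 21300 − 45024 = −23720 t.
At t = 174 yr, e^(−t/τ) = e^(−1.005) = 0.3661, so ΔM = −8686 t and M = 45024 − 8686 = 36338 t.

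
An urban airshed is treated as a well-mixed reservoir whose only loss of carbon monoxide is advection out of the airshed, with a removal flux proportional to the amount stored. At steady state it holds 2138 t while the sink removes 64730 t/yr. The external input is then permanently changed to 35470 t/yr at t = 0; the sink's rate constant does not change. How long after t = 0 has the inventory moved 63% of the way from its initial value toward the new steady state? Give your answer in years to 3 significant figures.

τ = M₀/F₀ = 2138/64730 = 0.03303 yr.
The remaining gap fraction is e^(−t/τ); 63% covered ⇒ e^(−t/τ) = 0.370.
t = −τ ln(0.370) = 0.03303 × 0.9943 = 0.03284 yr.

0.0328 yr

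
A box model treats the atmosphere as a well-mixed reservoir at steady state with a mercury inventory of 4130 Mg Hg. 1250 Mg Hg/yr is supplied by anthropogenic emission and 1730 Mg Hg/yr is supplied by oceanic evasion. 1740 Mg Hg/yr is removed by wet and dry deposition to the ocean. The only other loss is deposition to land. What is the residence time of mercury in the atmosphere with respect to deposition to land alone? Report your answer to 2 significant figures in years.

3.3 yr

At steady state ΣF_in = ΣF_out.
ΣF_in = 1250 + 1730 = 2980.0 Mg Hg/yr.
Deposition to land flux = ΣF_in − (1740) = 2980.0 − 1740 = 1240 Mg Hg/yr.
τ = M / F = 4130 / 1240 = 3.331 yr.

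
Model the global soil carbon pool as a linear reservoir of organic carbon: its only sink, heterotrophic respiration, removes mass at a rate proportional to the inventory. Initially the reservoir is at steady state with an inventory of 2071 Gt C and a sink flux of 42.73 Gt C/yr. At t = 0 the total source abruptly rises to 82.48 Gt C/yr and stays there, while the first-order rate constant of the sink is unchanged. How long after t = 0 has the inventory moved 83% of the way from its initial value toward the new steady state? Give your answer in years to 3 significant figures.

85.9 yr

τ = M₀/F₀ = 2071/42.73 = 48.47 yr.
The remaining gap fraction is e^(−t/τ); 83% covered ⇒ e^(−t/τ) = 0.170.
t = −τ ln(0.170) = 48.47 × 1.772 = 85.88 yr.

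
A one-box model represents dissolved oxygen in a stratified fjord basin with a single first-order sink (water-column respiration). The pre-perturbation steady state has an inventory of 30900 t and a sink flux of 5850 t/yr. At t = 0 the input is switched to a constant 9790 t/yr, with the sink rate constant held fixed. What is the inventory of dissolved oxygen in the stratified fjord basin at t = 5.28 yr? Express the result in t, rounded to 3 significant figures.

τ = M₀/F₀ = 30900/5850 = 5.282 yr; rate constant k = 1/τ.
New steady state M_∞ = F₁/k = F₁·τ = 9790 × 5.282 = 51711 t.
M(t) = M_∞ + (M₀ − M_∞)·e^(−t/τ); t/τ = 5.28/5.282 = 0.9996, so e^(−t/τ) = 0.3680.
M(t) = 51711 − 20810 × 0.3680 = 44052 t.

44100 t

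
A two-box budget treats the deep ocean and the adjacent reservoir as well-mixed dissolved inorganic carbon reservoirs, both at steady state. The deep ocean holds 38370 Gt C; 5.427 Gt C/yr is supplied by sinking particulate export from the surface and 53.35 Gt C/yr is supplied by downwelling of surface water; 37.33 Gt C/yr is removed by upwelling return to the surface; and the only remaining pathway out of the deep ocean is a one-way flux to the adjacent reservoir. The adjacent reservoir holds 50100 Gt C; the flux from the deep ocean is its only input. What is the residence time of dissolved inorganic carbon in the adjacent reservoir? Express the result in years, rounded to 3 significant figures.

Balance the deep ocean: ΣF_in = 5.427 + 53.35 = 58.777 Gt C/yr.
Flux to the adjacent reservoir = ΣF_in − (37.33) = 21.447 Gt C/yr.
At steady state the output of the adjacent reservoir equals its input, 21.447 Gt C/yr.
τ = M / F = 50100 / 21.447 = 2336 yr.

2340 yr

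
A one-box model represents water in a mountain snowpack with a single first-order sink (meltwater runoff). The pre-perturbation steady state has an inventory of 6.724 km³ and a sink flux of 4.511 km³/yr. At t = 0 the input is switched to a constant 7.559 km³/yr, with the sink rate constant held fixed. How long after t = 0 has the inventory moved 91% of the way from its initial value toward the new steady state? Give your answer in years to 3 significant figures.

τ = M₀/F₀ = 6.724/4.511 = 1.491 yr.
The remaining gap fraction is e^(−t/τ); 91% covered ⇒ e^(−t/τ) = 0.0900.
t = −τ ln(0.0900) = 1.491 × 2.408 = 3.589 yr.

3.59 yr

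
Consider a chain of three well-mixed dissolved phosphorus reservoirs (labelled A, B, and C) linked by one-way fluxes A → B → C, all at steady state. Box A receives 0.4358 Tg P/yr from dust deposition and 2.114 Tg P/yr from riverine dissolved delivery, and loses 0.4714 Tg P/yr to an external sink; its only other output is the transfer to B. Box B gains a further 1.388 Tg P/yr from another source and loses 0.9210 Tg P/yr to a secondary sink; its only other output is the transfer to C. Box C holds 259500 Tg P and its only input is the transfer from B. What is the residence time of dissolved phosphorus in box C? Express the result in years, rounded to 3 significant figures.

102000 yr

Box A: F(A→B) = (0.4358 + 2.114) − 0.4714 = 2.0784 Tg P/yr.
Box B: F(B→C) = (2.0784 + 1.388) − 0.9210 = 2.5454 Tg P/yr.
Box C throughput = its input = 2.5454 Tg P/yr; τ = 259500 / 2.5454 = 101900 yr.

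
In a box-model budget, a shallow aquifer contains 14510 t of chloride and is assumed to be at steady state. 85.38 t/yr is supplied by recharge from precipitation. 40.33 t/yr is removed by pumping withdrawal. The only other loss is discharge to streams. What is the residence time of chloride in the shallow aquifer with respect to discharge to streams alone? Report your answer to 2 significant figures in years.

320 yr

At steady state ΣF_in = ΣF_out.
ΣF_in = 85.380 t/yr.
Discharge to streams flux = ΣF_in − (40.33) = 85.380 − 40.33 = 45.05 t/yr.
τ = M / F = 14510 / 45.05 = 322.1 yr.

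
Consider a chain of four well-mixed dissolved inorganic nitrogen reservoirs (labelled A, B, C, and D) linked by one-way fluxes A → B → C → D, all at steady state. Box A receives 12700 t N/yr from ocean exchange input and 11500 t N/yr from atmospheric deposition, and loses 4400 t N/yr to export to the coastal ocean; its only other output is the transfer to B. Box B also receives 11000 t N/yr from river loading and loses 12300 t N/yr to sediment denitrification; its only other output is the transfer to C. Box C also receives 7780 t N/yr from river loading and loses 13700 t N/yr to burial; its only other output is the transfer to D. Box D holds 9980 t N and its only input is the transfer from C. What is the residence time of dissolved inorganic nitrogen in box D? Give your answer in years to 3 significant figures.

Box A: F(A→B) = (12700 + 11500) − 4400 = 19800 t N/yr.
Box B: F(B→C) = (19800 + 11000) − 12300 = 18500 t N/yr.
Box C: F(C→D) = (18500 + 7780) − 13700 = 12580 t N/yr.
Box D throughput = its input = 12580 t N/yr; τ = 9980 / 12580 = 0.7933 yr.

0.793 yr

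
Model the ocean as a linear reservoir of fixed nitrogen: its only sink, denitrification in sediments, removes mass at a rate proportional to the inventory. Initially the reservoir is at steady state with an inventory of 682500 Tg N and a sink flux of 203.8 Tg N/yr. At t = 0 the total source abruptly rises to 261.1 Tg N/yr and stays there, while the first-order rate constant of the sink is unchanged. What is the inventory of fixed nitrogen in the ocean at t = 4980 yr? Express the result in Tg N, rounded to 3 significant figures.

The sink rate constant is k = F₀/M₀ = 203.8/682500 = 0.0002986 yr⁻¹.
Solving dM/dt = F₁ − kM with M(0) = M₀ gives M(t) = F₁/k + (M₀ − F₁/k)·e^(−kt).
F₁/k = 261.1/0.0002986 = 874390 Tg N; kt = 0.0002986 × 4980 = 1.487, e^(−kt) = 0.2260.
M(4980) = 874390 + (682500 − 874390) × 0.2260 = 874390 − 43370 = 831020 Tg N.

831000 Tg N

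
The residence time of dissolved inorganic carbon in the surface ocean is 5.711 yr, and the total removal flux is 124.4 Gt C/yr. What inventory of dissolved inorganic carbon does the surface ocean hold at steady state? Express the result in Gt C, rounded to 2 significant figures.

710 Gt C

τ = M/F ⇒ M = τ × F = 5.711 × 124.4 = 710.4 Gt C.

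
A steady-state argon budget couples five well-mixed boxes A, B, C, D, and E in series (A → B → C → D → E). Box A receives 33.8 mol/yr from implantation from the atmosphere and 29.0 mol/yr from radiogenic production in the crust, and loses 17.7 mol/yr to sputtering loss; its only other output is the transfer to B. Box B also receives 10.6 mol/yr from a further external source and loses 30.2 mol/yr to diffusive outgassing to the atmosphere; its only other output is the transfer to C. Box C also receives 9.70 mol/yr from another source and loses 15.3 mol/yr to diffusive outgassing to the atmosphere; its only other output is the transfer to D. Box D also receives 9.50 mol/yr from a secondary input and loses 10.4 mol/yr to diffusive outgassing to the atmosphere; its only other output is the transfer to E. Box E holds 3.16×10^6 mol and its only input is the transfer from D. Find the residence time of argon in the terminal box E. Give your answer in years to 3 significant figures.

Box A: F(A→B) = (33.8 + 29.0) − 17.7 = 45.100 mol/yr.
Box B: F(B→C) = (45.100 + 10.6) − 30.2 = 25.500 mol/yr.
Box C: F(C→D) = (25.500 + 9.70) − 15.3 = 19.900 mol/yr.
Box D: F(D→E) = (19.900 + 9.50) − 10.4 = 19.000 mol/yr.
Box E throughput = its input = 19.000 mol/yr; τ = 3.16×10^6 / 19.000 = 166300 yr.

166000 yr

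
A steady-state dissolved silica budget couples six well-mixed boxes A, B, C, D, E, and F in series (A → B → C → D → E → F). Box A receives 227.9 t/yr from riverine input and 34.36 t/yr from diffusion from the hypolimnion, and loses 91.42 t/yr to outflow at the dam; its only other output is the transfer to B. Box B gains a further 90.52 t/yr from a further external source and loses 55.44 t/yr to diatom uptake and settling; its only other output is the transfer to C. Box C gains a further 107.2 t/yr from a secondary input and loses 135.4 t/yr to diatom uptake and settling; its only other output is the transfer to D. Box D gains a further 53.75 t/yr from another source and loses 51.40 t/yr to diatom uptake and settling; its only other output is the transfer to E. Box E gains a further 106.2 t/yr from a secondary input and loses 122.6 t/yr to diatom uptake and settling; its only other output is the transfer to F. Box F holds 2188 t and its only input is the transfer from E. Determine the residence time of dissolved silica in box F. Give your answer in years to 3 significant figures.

13.4 yr

Box A: F(A→B) = (227.9 + 34.36) − 91.42 = 170.84 t/yr.
Box B: F(B→C) = (170.84 + 90.52) − 55.44 = 205.92 t/yr.
Box C: F(C→D) = (205.92 + 107.2) − 135.4 = 177.72 t/yr.
Box D: F(D→E) = (177.72 + 53.75) − 51.40 = 180.07 t/yr.
Box E: F(E→F) = (180.07 + 106.2) − 122.6 = 163.67 t/yr.
Box F throughput = its input = 163.67 t/yr; τ = 2188 / 163.67 = 13.37 yr.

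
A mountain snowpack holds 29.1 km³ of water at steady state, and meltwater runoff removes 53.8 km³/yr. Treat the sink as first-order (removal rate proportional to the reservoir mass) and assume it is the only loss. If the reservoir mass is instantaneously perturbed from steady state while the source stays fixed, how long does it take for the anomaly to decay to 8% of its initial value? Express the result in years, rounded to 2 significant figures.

1.4 yr

For a linear reservoir the anomaly decays as exp(−t/τ) with τ = M/F = 29.1/53.8 = 0.5409 yr.
exp(−t/τ) = 0.08 ⇒ t = −τ ln(0.08) = 0.5409 × 2.526 = 1.366 yr.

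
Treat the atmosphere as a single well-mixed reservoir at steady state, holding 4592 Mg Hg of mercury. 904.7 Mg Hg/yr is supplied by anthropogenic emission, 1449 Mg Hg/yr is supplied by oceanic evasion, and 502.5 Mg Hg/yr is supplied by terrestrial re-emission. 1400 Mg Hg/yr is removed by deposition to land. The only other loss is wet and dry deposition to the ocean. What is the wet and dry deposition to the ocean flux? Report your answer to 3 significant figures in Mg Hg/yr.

1460 Mg Hg/yr

At steady state ΣF_in = ΣF_out.
ΣF_in = 904.7 + 1449 + 502.5 = 2856.2 Mg Hg/yr.
Wet and dry deposition to the ocean flux = ΣF_in − (1400) = 2856.2 − 1400 = 1456 Mg Hg/yr.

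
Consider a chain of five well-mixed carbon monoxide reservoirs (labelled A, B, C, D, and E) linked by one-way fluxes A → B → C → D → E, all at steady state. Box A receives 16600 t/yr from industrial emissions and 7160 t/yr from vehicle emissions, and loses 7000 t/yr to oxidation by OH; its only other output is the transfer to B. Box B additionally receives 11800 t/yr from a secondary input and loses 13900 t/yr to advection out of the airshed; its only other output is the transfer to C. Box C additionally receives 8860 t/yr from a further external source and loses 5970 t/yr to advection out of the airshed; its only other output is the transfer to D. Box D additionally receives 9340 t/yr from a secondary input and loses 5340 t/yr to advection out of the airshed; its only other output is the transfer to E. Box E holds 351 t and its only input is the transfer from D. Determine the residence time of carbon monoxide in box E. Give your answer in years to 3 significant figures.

0.0163 yr

Box A: F(A→B) = (16600 + 7160) − 7000 = 16760 t/yr.
Box B: F(B→C) = (16760 + 11800) − 13900 = 14660 t/yr.
Box C: F(C→D) = (14660 + 8860) − 5970 = 17550 t/yr.
Box D: F(D→E) = (17550 + 9340) − 5340 = 21550 t/yr.
Box E throughput = its input = 21550 t/yr; τ = 351 / 21550 = 0.01629 yr.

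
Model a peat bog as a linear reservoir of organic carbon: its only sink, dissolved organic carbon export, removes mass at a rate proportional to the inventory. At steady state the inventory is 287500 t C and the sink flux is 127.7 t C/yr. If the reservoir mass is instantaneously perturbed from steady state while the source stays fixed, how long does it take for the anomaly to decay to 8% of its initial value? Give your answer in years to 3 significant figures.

5690 yr

For a linear reservoir the anomaly decays as exp(−t/τ) with τ = M/F = 287500/127.7 = 2251 yr.
exp(−t/τ) = 0.08 ⇒ t = −τ ln(0.08) = 2251 × 2.526 = 5686 yr.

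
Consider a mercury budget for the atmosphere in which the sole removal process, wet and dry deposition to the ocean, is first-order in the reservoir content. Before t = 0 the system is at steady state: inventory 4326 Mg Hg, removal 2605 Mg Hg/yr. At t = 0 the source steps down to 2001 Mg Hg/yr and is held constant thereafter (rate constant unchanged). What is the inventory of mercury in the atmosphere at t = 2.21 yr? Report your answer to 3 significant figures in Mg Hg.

3590 Mg Hg

τ = M₀/F₀ = 4326/2605 = 1.661 yr; rate constant k = 1/τ.
New steady state M_∞ = F₁/k = F₁·τ = 2001 × 1.661 = 3323.0 Mg Hg.
M(t) = M_∞ + (M₀ − M_∞)·e^(−t/τ); t/τ = 2.21/1.661 = 1.331, so e^(−t/τ) = 0.2643.
M(t) = 3323.0 + 1003 × 0.2643 = 3588.0 Mg Hg.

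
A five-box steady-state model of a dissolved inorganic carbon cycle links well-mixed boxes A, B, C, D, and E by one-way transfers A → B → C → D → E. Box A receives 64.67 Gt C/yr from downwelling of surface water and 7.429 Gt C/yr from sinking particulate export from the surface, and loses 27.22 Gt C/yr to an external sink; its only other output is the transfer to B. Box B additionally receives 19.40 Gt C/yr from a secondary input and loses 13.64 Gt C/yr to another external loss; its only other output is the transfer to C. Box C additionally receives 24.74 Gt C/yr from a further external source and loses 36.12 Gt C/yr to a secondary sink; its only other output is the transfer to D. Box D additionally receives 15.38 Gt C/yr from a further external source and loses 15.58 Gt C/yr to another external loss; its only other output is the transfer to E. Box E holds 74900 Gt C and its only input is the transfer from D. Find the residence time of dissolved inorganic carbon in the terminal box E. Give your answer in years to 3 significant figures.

Box A: F(A→B) = (64.67 + 7.429) − 27.22 = 44.879 Gt C/yr.
Box B: F(B→C) = (44.879 + 19.40) − 13.64 = 50.639 Gt C/yr.
Box C: F(C→D) = (50.639 + 24.74) − 36.12 = 39.259 Gt C/yr.
Box D: F(D→E) = (39.259 + 15.38) − 15.58 = 39.059 Gt C/yr.
Box E throughput = its input = 39.059 Gt C/yr; τ = 74900 / 39.059 = 1918 yr.

1920 yr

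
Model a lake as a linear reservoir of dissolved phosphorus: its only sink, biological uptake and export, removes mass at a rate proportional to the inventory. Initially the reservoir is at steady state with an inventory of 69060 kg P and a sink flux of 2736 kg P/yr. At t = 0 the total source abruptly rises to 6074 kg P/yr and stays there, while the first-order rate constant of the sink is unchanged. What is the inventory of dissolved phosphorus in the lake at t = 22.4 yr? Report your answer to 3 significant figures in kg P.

119000 kg P

The sink rate constant is k = F₀/M₀ = 2736/69060 = 0.03962 yr⁻¹.
Solving dM/dt = F₁ − kM with M(0) = M₀ gives M(t) = F₁/k + (M₀ − F₁/k)·e^(−kt).
F₁/k = 6074/0.03962 = 153320 kg P; kt = 0.03962 × 22.4 = 0.8874, e^(−kt) = 0.4117.
M(22.4) = 153320 + (69060 − 153320) × 0.4117 = 153320 − 34690 = 118630 kg P.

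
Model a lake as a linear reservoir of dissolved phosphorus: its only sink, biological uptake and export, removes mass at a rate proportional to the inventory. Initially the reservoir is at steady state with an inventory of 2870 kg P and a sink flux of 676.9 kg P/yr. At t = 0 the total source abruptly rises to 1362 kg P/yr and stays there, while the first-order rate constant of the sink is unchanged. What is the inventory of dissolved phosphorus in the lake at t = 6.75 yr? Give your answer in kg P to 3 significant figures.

Residence time τ = M₀/F₀ = 4.240 yr. The eventual steady state is M_∞ = M₀·(F₁/F₀) = 2870 × 1362/676.9 = 5774.8 kg P.
The anomaly ΔM(t) = M(t) − M_∞ decays as ΔM₀·e^(−t/τ) with ΔM₀ = 2870 − 5774.8 = −2905 kg P.
At t = 6.75 yr, e^(−t/τ) = e^(−1.592) = 0.2035, so ΔM = −591.2 kg P and M = 5774.8 − 591.2 = 5183.6 kg P.

5180 kg P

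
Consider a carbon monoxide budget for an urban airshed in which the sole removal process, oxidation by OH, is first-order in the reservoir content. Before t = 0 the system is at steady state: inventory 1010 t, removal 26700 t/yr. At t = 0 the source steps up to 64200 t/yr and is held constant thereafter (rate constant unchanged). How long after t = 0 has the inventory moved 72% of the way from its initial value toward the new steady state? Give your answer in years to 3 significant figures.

0.0482 yr

τ = M₀/F₀ = 1010/26700 = 0.03783 yr.
The remaining gap fraction is e^(−t/τ); 72% covered ⇒ e^(−t/τ) = 0.280.
t = −τ ln(0.280) = 0.03783 × 1.273 = 0.04815 yr.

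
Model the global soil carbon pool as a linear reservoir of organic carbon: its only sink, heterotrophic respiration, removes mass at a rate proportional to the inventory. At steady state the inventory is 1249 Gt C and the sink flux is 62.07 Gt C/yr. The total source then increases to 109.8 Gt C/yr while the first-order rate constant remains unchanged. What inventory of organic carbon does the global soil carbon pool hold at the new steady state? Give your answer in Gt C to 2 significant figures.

Rate constant k = F/M = 62.07 / 1249 = 0.04970 yr⁻¹.
At the new steady state, source = k·M_new ⇒ M_new = 109.8 / 0.04970 = 2209 Gt C.
(Equivalently M_new = M × F_new/F_old = 1249 × 109.8/62.07.)

2200 Gt C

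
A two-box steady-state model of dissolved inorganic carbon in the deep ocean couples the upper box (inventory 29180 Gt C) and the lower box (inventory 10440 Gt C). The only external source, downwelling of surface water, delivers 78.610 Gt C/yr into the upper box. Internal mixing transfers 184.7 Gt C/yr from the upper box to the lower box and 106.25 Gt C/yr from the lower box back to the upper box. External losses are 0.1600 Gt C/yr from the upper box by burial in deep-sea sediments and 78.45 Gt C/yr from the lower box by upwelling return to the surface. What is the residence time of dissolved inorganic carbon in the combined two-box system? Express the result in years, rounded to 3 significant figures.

504 yr

For the system as a whole, the A↔B exchange is internal and contributes nothing to the throughput; only the external sinks remove mass.
M_total = 29180 + 10440 = 39620 Gt C.
ΣF_external_out = 0.1600 + 78.45 = 78.610 Gt C/yr.
τ = M_total / ΣF_ext = 39620 / 78.610 = 504.0 yr.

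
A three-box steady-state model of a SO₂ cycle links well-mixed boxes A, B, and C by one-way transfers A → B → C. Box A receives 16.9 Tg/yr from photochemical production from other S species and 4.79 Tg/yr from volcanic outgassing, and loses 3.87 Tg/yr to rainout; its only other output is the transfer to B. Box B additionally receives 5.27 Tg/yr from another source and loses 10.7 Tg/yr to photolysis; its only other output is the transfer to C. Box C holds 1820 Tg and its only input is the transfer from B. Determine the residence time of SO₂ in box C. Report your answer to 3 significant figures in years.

147 yr

Box A: F(A→B) = (16.9 + 4.79) − 3.87 = 17.820 Tg/yr.
Box B: F(B→C) = (17.820 + 5.27) − 10.7 = 12.390 Tg/yr.
Box C throughput = its input = 12.390 Tg/yr; τ = 1820 / 12.390 = 146.9 yr.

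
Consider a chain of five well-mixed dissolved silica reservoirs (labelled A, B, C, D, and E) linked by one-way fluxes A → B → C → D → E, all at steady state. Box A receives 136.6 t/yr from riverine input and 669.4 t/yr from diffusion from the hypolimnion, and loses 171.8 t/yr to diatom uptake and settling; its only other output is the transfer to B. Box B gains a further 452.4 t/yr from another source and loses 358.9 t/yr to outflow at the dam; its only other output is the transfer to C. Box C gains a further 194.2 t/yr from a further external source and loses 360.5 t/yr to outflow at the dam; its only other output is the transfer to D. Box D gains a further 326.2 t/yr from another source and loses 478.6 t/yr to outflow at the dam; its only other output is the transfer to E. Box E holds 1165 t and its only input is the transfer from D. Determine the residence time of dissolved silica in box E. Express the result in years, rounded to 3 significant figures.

2.85 yr

Box A: F(A→B) = (136.6 + 669.4) − 171.8 = 634.20 t/yr.
Box B: F(B→C) = (634.20 + 452.4) − 358.9 = 727.70 t/yr.
Box C: F(C→D) = (727.70 + 194.2) − 360.5 = 561.40 t/yr.
Box D: F(D→E) = (561.40 + 326.2) − 478.6 = 409.00 t/yr.
Box E throughput = its input = 409.00 t/yr; τ = 1165 / 409.00 = 2.848 yr.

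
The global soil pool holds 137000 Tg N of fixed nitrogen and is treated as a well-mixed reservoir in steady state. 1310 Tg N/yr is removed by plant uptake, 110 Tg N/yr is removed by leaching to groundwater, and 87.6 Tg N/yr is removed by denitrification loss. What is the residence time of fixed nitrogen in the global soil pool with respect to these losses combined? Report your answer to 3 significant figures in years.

90.9 yr

Total removal = 1310 + 110.0 + 87.60 = 1507.6 Tg N/yr.
τ = M / ΣF_out = 137000 / 1507.6 = 90.87 yr.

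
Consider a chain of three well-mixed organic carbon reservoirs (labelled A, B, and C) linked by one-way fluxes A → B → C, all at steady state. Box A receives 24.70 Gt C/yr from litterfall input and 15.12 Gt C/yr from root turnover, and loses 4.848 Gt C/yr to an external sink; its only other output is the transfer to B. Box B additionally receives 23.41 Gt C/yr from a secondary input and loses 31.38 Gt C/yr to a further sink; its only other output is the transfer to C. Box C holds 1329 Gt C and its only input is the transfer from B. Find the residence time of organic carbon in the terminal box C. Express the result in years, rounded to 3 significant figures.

Box A: F(A→B) = (24.70 + 15.12) − 4.848 = 34.972 Gt C/yr.
Box B: F(B→C) = (34.972 + 23.41) − 31.38 = 27.002 Gt C/yr.
Box C throughput = its input = 27.002 Gt C/yr; τ = 1329 / 27.002 = 49.22 yr.

49.2 yr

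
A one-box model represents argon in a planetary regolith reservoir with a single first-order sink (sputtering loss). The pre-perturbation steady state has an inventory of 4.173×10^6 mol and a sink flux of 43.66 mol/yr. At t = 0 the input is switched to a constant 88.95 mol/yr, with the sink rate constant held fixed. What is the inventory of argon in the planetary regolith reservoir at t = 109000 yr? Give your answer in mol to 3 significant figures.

Residence time τ = M₀/F₀ = 95580 yr. The eventual steady state is M_∞ = M₀·(F₁/F₀) = 4.173×10^6 × 88.95/43.66 = 8.5018×10^6 mol.
The anomaly ΔM(t) = M(t) − M_∞ decays as ΔM₀·e^(−t/τ) with ΔM₀ = 4.173×10^6 − 8.5018×10^6 = −4.329×10^6 mol.
At t = 109000 yr, e^(−t/τ) = e^(−1.140) = 0.3197, so ΔM = −1.384×10^6 mol and M = 8.5018×10^6 − 1.384×10^6 = 7.1179×10^6 mol.

7.12×10^6 mol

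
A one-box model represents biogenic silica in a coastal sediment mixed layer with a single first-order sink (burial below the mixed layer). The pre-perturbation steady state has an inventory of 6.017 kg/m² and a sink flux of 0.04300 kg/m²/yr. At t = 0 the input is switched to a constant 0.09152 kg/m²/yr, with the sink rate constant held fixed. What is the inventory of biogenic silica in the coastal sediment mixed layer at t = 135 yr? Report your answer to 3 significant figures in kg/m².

10.2 kg/m²

Residence time τ = M₀/F₀ = 139.9 yr. The eventual steady state is M_∞ = M₀·(F₁/F₀) = 6.017 × 0.09152/0.04300 = 12.806 kg/m².
The anomaly ΔM(t) = M(t) − M_∞ decays as ΔM₀·e^(−t/τ) with ΔM₀ = 6.017 − 12.806 = −6.789 kg/m².
At t = 135 yr, e^(−t/τ) = e^(−0.9648) = 0.3811, so ΔM = −2.587 kg/m² and M = 12.806 − 2.587 = 10.219 kg/m².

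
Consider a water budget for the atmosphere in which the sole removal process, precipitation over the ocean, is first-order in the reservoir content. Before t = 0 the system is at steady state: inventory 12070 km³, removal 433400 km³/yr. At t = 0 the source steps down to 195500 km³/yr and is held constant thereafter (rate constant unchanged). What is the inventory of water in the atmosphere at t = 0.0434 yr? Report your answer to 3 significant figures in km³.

6840 km³

Residence time τ = M₀/F₀ = 0.02785 yr. The eventual steady state is M_∞ = M₀·(F₁/F₀) = 12070 × 195500/433400 = 5444.6 km³.
The anomaly ΔM(t) = M(t) − M_∞ decays as ΔM₀·e^(−t/τ) with ΔM₀ = 12070 − 5444.6 = 6625 km³.
At t = 0.0434 yr, e^(−t/τ) = e^(−1.558) = 0.2105, so ΔM = 1395 km³ and M = 5444.6 + 1395 = 6839.1 km³.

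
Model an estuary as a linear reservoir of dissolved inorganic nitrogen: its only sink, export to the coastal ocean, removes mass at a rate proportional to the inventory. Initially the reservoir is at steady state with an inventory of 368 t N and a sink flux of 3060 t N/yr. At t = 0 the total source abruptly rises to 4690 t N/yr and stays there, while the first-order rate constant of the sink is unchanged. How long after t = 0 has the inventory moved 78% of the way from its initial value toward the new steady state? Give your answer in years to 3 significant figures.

τ = M₀/F₀ = 368/3060 = 0.1203 yr.
The remaining gap fraction is e^(−t/τ); 78% covered ⇒ e^(−t/τ) = 0.220.
t = −τ ln(0.220) = 0.1203 × 1.514 = 0.1821 yr.

0.182 yr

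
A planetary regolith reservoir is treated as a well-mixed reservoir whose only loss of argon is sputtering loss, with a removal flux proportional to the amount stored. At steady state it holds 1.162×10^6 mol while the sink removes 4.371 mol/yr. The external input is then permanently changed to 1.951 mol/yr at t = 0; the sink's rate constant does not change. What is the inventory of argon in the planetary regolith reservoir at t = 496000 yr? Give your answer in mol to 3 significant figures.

The sink rate constant is k = F₀/M₀ = 4.371/1.162×10^6 = 3.762×10^-6 yr⁻¹.
Solving dM/dt = F₁ − kM with M(0) = M₀ gives M(t) = F₁/k + (M₀ − F₁/k)·e^(−kt).
F₁/k = 1.951/3.762×10^-6 = 518660 mol; kt = 3.762×10^-6 × 496000 = 1.866, e^(−kt) = 0.1548.
M(496000) = 518660 + (1.162×10^6 − 518660) × 0.1548 = 518660 + 99580 = 618230 mol.

618000 mol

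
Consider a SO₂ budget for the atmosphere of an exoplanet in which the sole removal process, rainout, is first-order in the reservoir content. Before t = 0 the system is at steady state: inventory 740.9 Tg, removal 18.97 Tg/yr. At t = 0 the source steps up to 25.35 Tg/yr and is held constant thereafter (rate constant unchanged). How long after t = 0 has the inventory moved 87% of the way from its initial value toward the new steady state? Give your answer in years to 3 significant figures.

τ = M₀/F₀ = 740.9/18.97 = 39.06 yr.
The remaining gap fraction is e^(−t/τ); 87% covered ⇒ e^(−t/τ) = 0.130.
t = −τ ln(0.130) = 39.06 × 2.040 = 79.68 yr.

79.7 yr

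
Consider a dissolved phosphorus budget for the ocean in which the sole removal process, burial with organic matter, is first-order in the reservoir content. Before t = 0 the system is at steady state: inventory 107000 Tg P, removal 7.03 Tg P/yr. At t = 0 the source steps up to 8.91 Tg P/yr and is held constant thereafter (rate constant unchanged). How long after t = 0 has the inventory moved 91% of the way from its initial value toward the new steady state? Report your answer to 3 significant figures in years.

36700 yr

τ = M₀/F₀ = 107000/7.03 = 15220 yr.
The remaining gap fraction is e^(−t/τ); 91% covered ⇒ e^(−t/τ) = 0.0900.
t = −τ ln(0.0900) = 15220 × 2.408 = 36650 yr.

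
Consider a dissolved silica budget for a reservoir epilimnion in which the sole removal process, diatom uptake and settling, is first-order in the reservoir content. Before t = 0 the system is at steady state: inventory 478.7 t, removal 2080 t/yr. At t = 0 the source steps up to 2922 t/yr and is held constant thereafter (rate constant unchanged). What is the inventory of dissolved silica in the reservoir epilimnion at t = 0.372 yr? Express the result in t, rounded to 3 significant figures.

The sink rate constant is k = F₀/M₀ = 2080/478.7 = 4.345 yr⁻¹.
Solving dM/dt = F₁ − kM with M(0) = M₀ gives M(t) = F₁/k + (M₀ − F₁/k)·e^(−kt).
F₁/k = 2922/4.345 = 672.48 t; kt = 4.345 × 0.372 = 1.616, e^(−kt) = 0.1986.
M(0.372) = 672.48 + (478.7 − 672.48) × 0.1986 = 672.48 − 38.49 = 633.99 t.

634 t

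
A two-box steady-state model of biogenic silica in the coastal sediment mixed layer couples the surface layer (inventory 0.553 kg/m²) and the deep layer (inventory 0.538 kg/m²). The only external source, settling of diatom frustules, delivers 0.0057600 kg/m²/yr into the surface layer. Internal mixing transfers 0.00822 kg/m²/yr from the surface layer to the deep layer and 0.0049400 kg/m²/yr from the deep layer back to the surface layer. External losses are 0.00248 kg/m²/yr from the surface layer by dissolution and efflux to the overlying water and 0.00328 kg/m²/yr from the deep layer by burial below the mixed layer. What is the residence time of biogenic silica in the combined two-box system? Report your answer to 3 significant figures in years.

189 yr

For the system as a whole, the A↔B exchange is internal and contributes nothing to the throughput; only the external sinks remove mass.
M_total = 0.553 + 0.538 = 1.0910 kg/m².
ΣF_external_out = 0.00248 + 0.00328 = 0.0057600 kg/m²/yr.
τ = M_total / ΣF_ext = 1.0910 / 0.0057600 = 189.4 yr.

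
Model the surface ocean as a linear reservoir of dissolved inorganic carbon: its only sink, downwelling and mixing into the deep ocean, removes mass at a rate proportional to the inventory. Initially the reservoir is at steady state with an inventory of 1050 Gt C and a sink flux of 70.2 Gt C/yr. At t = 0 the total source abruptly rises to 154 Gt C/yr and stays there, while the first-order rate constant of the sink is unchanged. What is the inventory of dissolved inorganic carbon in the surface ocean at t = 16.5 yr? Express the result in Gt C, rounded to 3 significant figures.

1890 Gt C

τ = M₀/F₀ = 1050/70.2 = 14.96 yr; rate constant k = 1/τ.
New steady state M_∞ = F₁/k = F₁·τ = 154 × 14.96 = 2303.4 Gt C.
M(t) = M_∞ + (M₀ − M_∞)·e^(−t/τ); t/τ = 16.5/14.96 = 1.103, so e^(−t/τ) = 0.3318.
M(t) = 2303.4 − 1253 × 0.3318 = 1887.5 Gt C.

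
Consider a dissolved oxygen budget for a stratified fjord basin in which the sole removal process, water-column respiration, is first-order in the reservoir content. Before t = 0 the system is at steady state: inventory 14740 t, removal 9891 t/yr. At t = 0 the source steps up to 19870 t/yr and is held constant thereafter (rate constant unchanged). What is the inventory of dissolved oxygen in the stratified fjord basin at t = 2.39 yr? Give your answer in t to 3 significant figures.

Residence time τ = M₀/F₀ = 1.490 yr. The eventual steady state is M_∞ = M₀·(F₁/F₀) = 14740 × 19870/9891 = 29611 t.
The anomaly ΔM(t) = M(t) − M_∞ decays as ΔM₀·e^(−t/τ) with ΔM₀ = 14740 − 29611 = −14870 t.
At t = 2.39 yr, e^(−t/τ) = e^(−1.604) = 0.2011, so ΔM = −2991 t and M = 29611 − 2991 = 26620 t.

26600 t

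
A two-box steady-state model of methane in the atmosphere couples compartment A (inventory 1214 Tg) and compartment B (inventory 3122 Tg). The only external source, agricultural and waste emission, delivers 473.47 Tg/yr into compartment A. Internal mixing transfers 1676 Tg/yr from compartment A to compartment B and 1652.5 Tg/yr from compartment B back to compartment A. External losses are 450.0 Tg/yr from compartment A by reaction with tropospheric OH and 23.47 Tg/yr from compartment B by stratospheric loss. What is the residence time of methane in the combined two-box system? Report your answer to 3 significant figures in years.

Residence time in the combined system uses the total inventory and the total *external* removal — internal exchanges between the two boxes cancel.
M_total = 1214 + 3122 = 4336.0 Tg.
ΣF_external_out = 450.0 + 23.47 = 473.47 Tg/yr.
τ = M_total / ΣF_ext = 4336.0 / 473.47 = 9.158 yr.

9.16 yr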